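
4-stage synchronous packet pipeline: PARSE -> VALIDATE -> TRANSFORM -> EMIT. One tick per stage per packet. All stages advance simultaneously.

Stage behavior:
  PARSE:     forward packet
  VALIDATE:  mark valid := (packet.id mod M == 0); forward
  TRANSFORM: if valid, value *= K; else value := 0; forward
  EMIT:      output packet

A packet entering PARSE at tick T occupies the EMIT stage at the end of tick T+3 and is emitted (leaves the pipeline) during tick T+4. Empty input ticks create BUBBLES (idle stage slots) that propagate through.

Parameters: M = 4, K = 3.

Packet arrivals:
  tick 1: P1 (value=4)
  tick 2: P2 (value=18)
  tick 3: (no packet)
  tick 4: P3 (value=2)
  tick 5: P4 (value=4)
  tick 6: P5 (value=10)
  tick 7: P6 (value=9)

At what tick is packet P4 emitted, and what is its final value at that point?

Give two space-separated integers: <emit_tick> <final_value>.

Answer: 9 12

Derivation:
Tick 1: [PARSE:P1(v=4,ok=F), VALIDATE:-, TRANSFORM:-, EMIT:-] out:-; in:P1
Tick 2: [PARSE:P2(v=18,ok=F), VALIDATE:P1(v=4,ok=F), TRANSFORM:-, EMIT:-] out:-; in:P2
Tick 3: [PARSE:-, VALIDATE:P2(v=18,ok=F), TRANSFORM:P1(v=0,ok=F), EMIT:-] out:-; in:-
Tick 4: [PARSE:P3(v=2,ok=F), VALIDATE:-, TRANSFORM:P2(v=0,ok=F), EMIT:P1(v=0,ok=F)] out:-; in:P3
Tick 5: [PARSE:P4(v=4,ok=F), VALIDATE:P3(v=2,ok=F), TRANSFORM:-, EMIT:P2(v=0,ok=F)] out:P1(v=0); in:P4
Tick 6: [PARSE:P5(v=10,ok=F), VALIDATE:P4(v=4,ok=T), TRANSFORM:P3(v=0,ok=F), EMIT:-] out:P2(v=0); in:P5
Tick 7: [PARSE:P6(v=9,ok=F), VALIDATE:P5(v=10,ok=F), TRANSFORM:P4(v=12,ok=T), EMIT:P3(v=0,ok=F)] out:-; in:P6
Tick 8: [PARSE:-, VALIDATE:P6(v=9,ok=F), TRANSFORM:P5(v=0,ok=F), EMIT:P4(v=12,ok=T)] out:P3(v=0); in:-
Tick 9: [PARSE:-, VALIDATE:-, TRANSFORM:P6(v=0,ok=F), EMIT:P5(v=0,ok=F)] out:P4(v=12); in:-
Tick 10: [PARSE:-, VALIDATE:-, TRANSFORM:-, EMIT:P6(v=0,ok=F)] out:P5(v=0); in:-
Tick 11: [PARSE:-, VALIDATE:-, TRANSFORM:-, EMIT:-] out:P6(v=0); in:-
P4: arrives tick 5, valid=True (id=4, id%4=0), emit tick 9, final value 12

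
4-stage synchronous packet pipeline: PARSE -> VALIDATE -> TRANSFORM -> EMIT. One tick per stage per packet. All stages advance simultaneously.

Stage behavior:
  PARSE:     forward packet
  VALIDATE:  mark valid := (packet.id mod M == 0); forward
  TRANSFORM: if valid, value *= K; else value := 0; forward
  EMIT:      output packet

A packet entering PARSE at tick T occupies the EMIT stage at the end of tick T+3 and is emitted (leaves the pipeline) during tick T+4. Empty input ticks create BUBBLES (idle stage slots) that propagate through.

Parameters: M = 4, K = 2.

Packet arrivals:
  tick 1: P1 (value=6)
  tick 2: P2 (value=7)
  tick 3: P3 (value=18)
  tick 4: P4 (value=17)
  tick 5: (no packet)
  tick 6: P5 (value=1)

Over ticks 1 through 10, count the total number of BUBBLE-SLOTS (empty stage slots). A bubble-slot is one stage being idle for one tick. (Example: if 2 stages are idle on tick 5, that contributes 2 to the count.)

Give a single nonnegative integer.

Tick 1: [PARSE:P1(v=6,ok=F), VALIDATE:-, TRANSFORM:-, EMIT:-] out:-; bubbles=3
Tick 2: [PARSE:P2(v=7,ok=F), VALIDATE:P1(v=6,ok=F), TRANSFORM:-, EMIT:-] out:-; bubbles=2
Tick 3: [PARSE:P3(v=18,ok=F), VALIDATE:P2(v=7,ok=F), TRANSFORM:P1(v=0,ok=F), EMIT:-] out:-; bubbles=1
Tick 4: [PARSE:P4(v=17,ok=F), VALIDATE:P3(v=18,ok=F), TRANSFORM:P2(v=0,ok=F), EMIT:P1(v=0,ok=F)] out:-; bubbles=0
Tick 5: [PARSE:-, VALIDATE:P4(v=17,ok=T), TRANSFORM:P3(v=0,ok=F), EMIT:P2(v=0,ok=F)] out:P1(v=0); bubbles=1
Tick 6: [PARSE:P5(v=1,ok=F), VALIDATE:-, TRANSFORM:P4(v=34,ok=T), EMIT:P3(v=0,ok=F)] out:P2(v=0); bubbles=1
Tick 7: [PARSE:-, VALIDATE:P5(v=1,ok=F), TRANSFORM:-, EMIT:P4(v=34,ok=T)] out:P3(v=0); bubbles=2
Tick 8: [PARSE:-, VALIDATE:-, TRANSFORM:P5(v=0,ok=F), EMIT:-] out:P4(v=34); bubbles=3
Tick 9: [PARSE:-, VALIDATE:-, TRANSFORM:-, EMIT:P5(v=0,ok=F)] out:-; bubbles=3
Tick 10: [PARSE:-, VALIDATE:-, TRANSFORM:-, EMIT:-] out:P5(v=0); bubbles=4
Total bubble-slots: 20

Answer: 20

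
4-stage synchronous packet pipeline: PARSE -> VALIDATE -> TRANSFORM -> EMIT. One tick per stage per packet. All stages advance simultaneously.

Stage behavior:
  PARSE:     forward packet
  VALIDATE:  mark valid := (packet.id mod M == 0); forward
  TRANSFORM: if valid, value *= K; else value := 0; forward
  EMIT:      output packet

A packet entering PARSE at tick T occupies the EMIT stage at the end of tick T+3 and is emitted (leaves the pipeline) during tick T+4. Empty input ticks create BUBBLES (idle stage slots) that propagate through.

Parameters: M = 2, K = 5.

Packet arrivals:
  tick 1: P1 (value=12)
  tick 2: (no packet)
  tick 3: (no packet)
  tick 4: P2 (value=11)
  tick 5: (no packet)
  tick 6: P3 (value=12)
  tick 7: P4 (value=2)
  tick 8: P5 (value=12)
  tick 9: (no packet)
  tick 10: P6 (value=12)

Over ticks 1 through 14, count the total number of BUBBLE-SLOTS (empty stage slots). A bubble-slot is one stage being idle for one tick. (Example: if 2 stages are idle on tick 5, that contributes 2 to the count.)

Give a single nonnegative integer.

Tick 1: [PARSE:P1(v=12,ok=F), VALIDATE:-, TRANSFORM:-, EMIT:-] out:-; bubbles=3
Tick 2: [PARSE:-, VALIDATE:P1(v=12,ok=F), TRANSFORM:-, EMIT:-] out:-; bubbles=3
Tick 3: [PARSE:-, VALIDATE:-, TRANSFORM:P1(v=0,ok=F), EMIT:-] out:-; bubbles=3
Tick 4: [PARSE:P2(v=11,ok=F), VALIDATE:-, TRANSFORM:-, EMIT:P1(v=0,ok=F)] out:-; bubbles=2
Tick 5: [PARSE:-, VALIDATE:P2(v=11,ok=T), TRANSFORM:-, EMIT:-] out:P1(v=0); bubbles=3
Tick 6: [PARSE:P3(v=12,ok=F), VALIDATE:-, TRANSFORM:P2(v=55,ok=T), EMIT:-] out:-; bubbles=2
Tick 7: [PARSE:P4(v=2,ok=F), VALIDATE:P3(v=12,ok=F), TRANSFORM:-, EMIT:P2(v=55,ok=T)] out:-; bubbles=1
Tick 8: [PARSE:P5(v=12,ok=F), VALIDATE:P4(v=2,ok=T), TRANSFORM:P3(v=0,ok=F), EMIT:-] out:P2(v=55); bubbles=1
Tick 9: [PARSE:-, VALIDATE:P5(v=12,ok=F), TRANSFORM:P4(v=10,ok=T), EMIT:P3(v=0,ok=F)] out:-; bubbles=1
Tick 10: [PARSE:P6(v=12,ok=F), VALIDATE:-, TRANSFORM:P5(v=0,ok=F), EMIT:P4(v=10,ok=T)] out:P3(v=0); bubbles=1
Tick 11: [PARSE:-, VALIDATE:P6(v=12,ok=T), TRANSFORM:-, EMIT:P5(v=0,ok=F)] out:P4(v=10); bubbles=2
Tick 12: [PARSE:-, VALIDATE:-, TRANSFORM:P6(v=60,ok=T), EMIT:-] out:P5(v=0); bubbles=3
Tick 13: [PARSE:-, VALIDATE:-, TRANSFORM:-, EMIT:P6(v=60,ok=T)] out:-; bubbles=3
Tick 14: [PARSE:-, VALIDATE:-, TRANSFORM:-, EMIT:-] out:P6(v=60); bubbles=4
Total bubble-slots: 32

Answer: 32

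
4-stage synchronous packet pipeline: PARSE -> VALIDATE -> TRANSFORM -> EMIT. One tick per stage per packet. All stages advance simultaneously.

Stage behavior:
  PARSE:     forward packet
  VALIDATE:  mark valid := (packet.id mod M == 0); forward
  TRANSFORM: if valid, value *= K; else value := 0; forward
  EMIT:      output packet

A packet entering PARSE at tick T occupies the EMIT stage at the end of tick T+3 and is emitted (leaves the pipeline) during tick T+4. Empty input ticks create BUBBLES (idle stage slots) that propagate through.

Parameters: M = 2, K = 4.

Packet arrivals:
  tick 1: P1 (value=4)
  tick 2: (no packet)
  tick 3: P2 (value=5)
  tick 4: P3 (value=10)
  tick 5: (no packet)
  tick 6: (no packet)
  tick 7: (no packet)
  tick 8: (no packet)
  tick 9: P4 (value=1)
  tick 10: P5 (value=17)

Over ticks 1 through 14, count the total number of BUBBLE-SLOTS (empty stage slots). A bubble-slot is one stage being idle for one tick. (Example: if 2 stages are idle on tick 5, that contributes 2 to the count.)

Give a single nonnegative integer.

Tick 1: [PARSE:P1(v=4,ok=F), VALIDATE:-, TRANSFORM:-, EMIT:-] out:-; bubbles=3
Tick 2: [PARSE:-, VALIDATE:P1(v=4,ok=F), TRANSFORM:-, EMIT:-] out:-; bubbles=3
Tick 3: [PARSE:P2(v=5,ok=F), VALIDATE:-, TRANSFORM:P1(v=0,ok=F), EMIT:-] out:-; bubbles=2
Tick 4: [PARSE:P3(v=10,ok=F), VALIDATE:P2(v=5,ok=T), TRANSFORM:-, EMIT:P1(v=0,ok=F)] out:-; bubbles=1
Tick 5: [PARSE:-, VALIDATE:P3(v=10,ok=F), TRANSFORM:P2(v=20,ok=T), EMIT:-] out:P1(v=0); bubbles=2
Tick 6: [PARSE:-, VALIDATE:-, TRANSFORM:P3(v=0,ok=F), EMIT:P2(v=20,ok=T)] out:-; bubbles=2
Tick 7: [PARSE:-, VALIDATE:-, TRANSFORM:-, EMIT:P3(v=0,ok=F)] out:P2(v=20); bubbles=3
Tick 8: [PARSE:-, VALIDATE:-, TRANSFORM:-, EMIT:-] out:P3(v=0); bubbles=4
Tick 9: [PARSE:P4(v=1,ok=F), VALIDATE:-, TRANSFORM:-, EMIT:-] out:-; bubbles=3
Tick 10: [PARSE:P5(v=17,ok=F), VALIDATE:P4(v=1,ok=T), TRANSFORM:-, EMIT:-] out:-; bubbles=2
Tick 11: [PARSE:-, VALIDATE:P5(v=17,ok=F), TRANSFORM:P4(v=4,ok=T), EMIT:-] out:-; bubbles=2
Tick 12: [PARSE:-, VALIDATE:-, TRANSFORM:P5(v=0,ok=F), EMIT:P4(v=4,ok=T)] out:-; bubbles=2
Tick 13: [PARSE:-, VALIDATE:-, TRANSFORM:-, EMIT:P5(v=0,ok=F)] out:P4(v=4); bubbles=3
Tick 14: [PARSE:-, VALIDATE:-, TRANSFORM:-, EMIT:-] out:P5(v=0); bubbles=4
Total bubble-slots: 36

Answer: 36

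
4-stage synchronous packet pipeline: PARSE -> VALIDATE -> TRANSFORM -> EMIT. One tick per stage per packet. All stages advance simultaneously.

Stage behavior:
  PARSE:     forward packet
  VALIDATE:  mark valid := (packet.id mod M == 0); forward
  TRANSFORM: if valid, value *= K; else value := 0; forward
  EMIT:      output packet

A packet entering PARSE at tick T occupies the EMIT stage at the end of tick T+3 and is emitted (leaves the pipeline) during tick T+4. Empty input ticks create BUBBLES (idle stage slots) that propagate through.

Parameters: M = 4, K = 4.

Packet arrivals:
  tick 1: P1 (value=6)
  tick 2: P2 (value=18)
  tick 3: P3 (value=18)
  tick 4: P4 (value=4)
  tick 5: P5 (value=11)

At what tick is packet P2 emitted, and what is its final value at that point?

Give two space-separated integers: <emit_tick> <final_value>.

Tick 1: [PARSE:P1(v=6,ok=F), VALIDATE:-, TRANSFORM:-, EMIT:-] out:-; in:P1
Tick 2: [PARSE:P2(v=18,ok=F), VALIDATE:P1(v=6,ok=F), TRANSFORM:-, EMIT:-] out:-; in:P2
Tick 3: [PARSE:P3(v=18,ok=F), VALIDATE:P2(v=18,ok=F), TRANSFORM:P1(v=0,ok=F), EMIT:-] out:-; in:P3
Tick 4: [PARSE:P4(v=4,ok=F), VALIDATE:P3(v=18,ok=F), TRANSFORM:P2(v=0,ok=F), EMIT:P1(v=0,ok=F)] out:-; in:P4
Tick 5: [PARSE:P5(v=11,ok=F), VALIDATE:P4(v=4,ok=T), TRANSFORM:P3(v=0,ok=F), EMIT:P2(v=0,ok=F)] out:P1(v=0); in:P5
Tick 6: [PARSE:-, VALIDATE:P5(v=11,ok=F), TRANSFORM:P4(v=16,ok=T), EMIT:P3(v=0,ok=F)] out:P2(v=0); in:-
Tick 7: [PARSE:-, VALIDATE:-, TRANSFORM:P5(v=0,ok=F), EMIT:P4(v=16,ok=T)] out:P3(v=0); in:-
Tick 8: [PARSE:-, VALIDATE:-, TRANSFORM:-, EMIT:P5(v=0,ok=F)] out:P4(v=16); in:-
Tick 9: [PARSE:-, VALIDATE:-, TRANSFORM:-, EMIT:-] out:P5(v=0); in:-
P2: arrives tick 2, valid=False (id=2, id%4=2), emit tick 6, final value 0

Answer: 6 0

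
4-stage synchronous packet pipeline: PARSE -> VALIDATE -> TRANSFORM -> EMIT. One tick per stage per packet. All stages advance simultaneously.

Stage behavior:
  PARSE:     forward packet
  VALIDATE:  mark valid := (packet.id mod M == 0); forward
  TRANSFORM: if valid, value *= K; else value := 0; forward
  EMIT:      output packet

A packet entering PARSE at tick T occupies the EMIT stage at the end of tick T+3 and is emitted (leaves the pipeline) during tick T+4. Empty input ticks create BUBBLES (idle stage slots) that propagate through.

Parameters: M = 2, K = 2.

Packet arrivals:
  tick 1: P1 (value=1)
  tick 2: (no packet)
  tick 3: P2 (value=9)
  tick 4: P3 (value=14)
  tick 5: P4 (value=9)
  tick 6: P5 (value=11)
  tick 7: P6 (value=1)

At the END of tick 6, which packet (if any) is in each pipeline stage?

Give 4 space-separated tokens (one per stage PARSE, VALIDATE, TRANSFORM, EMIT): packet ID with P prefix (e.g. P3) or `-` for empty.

Tick 1: [PARSE:P1(v=1,ok=F), VALIDATE:-, TRANSFORM:-, EMIT:-] out:-; in:P1
Tick 2: [PARSE:-, VALIDATE:P1(v=1,ok=F), TRANSFORM:-, EMIT:-] out:-; in:-
Tick 3: [PARSE:P2(v=9,ok=F), VALIDATE:-, TRANSFORM:P1(v=0,ok=F), EMIT:-] out:-; in:P2
Tick 4: [PARSE:P3(v=14,ok=F), VALIDATE:P2(v=9,ok=T), TRANSFORM:-, EMIT:P1(v=0,ok=F)] out:-; in:P3
Tick 5: [PARSE:P4(v=9,ok=F), VALIDATE:P3(v=14,ok=F), TRANSFORM:P2(v=18,ok=T), EMIT:-] out:P1(v=0); in:P4
Tick 6: [PARSE:P5(v=11,ok=F), VALIDATE:P4(v=9,ok=T), TRANSFORM:P3(v=0,ok=F), EMIT:P2(v=18,ok=T)] out:-; in:P5
At end of tick 6: ['P5', 'P4', 'P3', 'P2']

Answer: P5 P4 P3 P2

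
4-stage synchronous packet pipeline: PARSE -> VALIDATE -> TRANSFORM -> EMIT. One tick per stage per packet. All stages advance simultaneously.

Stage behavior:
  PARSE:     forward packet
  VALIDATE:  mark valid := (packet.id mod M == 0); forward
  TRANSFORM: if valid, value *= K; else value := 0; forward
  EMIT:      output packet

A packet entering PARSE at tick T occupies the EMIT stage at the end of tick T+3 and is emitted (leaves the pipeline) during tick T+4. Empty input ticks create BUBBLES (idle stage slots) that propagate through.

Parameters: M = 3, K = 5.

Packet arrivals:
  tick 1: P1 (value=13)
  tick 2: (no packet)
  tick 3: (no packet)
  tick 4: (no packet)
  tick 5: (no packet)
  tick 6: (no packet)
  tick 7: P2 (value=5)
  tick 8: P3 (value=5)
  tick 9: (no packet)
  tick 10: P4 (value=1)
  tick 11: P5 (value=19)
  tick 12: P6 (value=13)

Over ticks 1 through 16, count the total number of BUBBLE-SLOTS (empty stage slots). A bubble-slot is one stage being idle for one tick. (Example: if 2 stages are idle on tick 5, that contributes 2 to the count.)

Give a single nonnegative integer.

Tick 1: [PARSE:P1(v=13,ok=F), VALIDATE:-, TRANSFORM:-, EMIT:-] out:-; bubbles=3
Tick 2: [PARSE:-, VALIDATE:P1(v=13,ok=F), TRANSFORM:-, EMIT:-] out:-; bubbles=3
Tick 3: [PARSE:-, VALIDATE:-, TRANSFORM:P1(v=0,ok=F), EMIT:-] out:-; bubbles=3
Tick 4: [PARSE:-, VALIDATE:-, TRANSFORM:-, EMIT:P1(v=0,ok=F)] out:-; bubbles=3
Tick 5: [PARSE:-, VALIDATE:-, TRANSFORM:-, EMIT:-] out:P1(v=0); bubbles=4
Tick 6: [PARSE:-, VALIDATE:-, TRANSFORM:-, EMIT:-] out:-; bubbles=4
Tick 7: [PARSE:P2(v=5,ok=F), VALIDATE:-, TRANSFORM:-, EMIT:-] out:-; bubbles=3
Tick 8: [PARSE:P3(v=5,ok=F), VALIDATE:P2(v=5,ok=F), TRANSFORM:-, EMIT:-] out:-; bubbles=2
Tick 9: [PARSE:-, VALIDATE:P3(v=5,ok=T), TRANSFORM:P2(v=0,ok=F), EMIT:-] out:-; bubbles=2
Tick 10: [PARSE:P4(v=1,ok=F), VALIDATE:-, TRANSFORM:P3(v=25,ok=T), EMIT:P2(v=0,ok=F)] out:-; bubbles=1
Tick 11: [PARSE:P5(v=19,ok=F), VALIDATE:P4(v=1,ok=F), TRANSFORM:-, EMIT:P3(v=25,ok=T)] out:P2(v=0); bubbles=1
Tick 12: [PARSE:P6(v=13,ok=F), VALIDATE:P5(v=19,ok=F), TRANSFORM:P4(v=0,ok=F), EMIT:-] out:P3(v=25); bubbles=1
Tick 13: [PARSE:-, VALIDATE:P6(v=13,ok=T), TRANSFORM:P5(v=0,ok=F), EMIT:P4(v=0,ok=F)] out:-; bubbles=1
Tick 14: [PARSE:-, VALIDATE:-, TRANSFORM:P6(v=65,ok=T), EMIT:P5(v=0,ok=F)] out:P4(v=0); bubbles=2
Tick 15: [PARSE:-, VALIDATE:-, TRANSFORM:-, EMIT:P6(v=65,ok=T)] out:P5(v=0); bubbles=3
Tick 16: [PARSE:-, VALIDATE:-, TRANSFORM:-, EMIT:-] out:P6(v=65); bubbles=4
Total bubble-slots: 40

Answer: 40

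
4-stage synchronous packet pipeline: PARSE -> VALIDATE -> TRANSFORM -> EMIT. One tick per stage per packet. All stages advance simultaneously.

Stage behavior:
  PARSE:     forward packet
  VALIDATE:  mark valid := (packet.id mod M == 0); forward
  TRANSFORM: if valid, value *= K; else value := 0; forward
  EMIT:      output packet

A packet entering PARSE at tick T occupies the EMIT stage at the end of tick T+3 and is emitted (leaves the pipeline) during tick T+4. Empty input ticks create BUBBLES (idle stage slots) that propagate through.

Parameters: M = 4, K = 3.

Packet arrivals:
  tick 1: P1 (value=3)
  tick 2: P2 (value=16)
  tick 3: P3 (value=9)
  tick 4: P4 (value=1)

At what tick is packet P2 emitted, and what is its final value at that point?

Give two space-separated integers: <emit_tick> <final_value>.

Answer: 6 0

Derivation:
Tick 1: [PARSE:P1(v=3,ok=F), VALIDATE:-, TRANSFORM:-, EMIT:-] out:-; in:P1
Tick 2: [PARSE:P2(v=16,ok=F), VALIDATE:P1(v=3,ok=F), TRANSFORM:-, EMIT:-] out:-; in:P2
Tick 3: [PARSE:P3(v=9,ok=F), VALIDATE:P2(v=16,ok=F), TRANSFORM:P1(v=0,ok=F), EMIT:-] out:-; in:P3
Tick 4: [PARSE:P4(v=1,ok=F), VALIDATE:P3(v=9,ok=F), TRANSFORM:P2(v=0,ok=F), EMIT:P1(v=0,ok=F)] out:-; in:P4
Tick 5: [PARSE:-, VALIDATE:P4(v=1,ok=T), TRANSFORM:P3(v=0,ok=F), EMIT:P2(v=0,ok=F)] out:P1(v=0); in:-
Tick 6: [PARSE:-, VALIDATE:-, TRANSFORM:P4(v=3,ok=T), EMIT:P3(v=0,ok=F)] out:P2(v=0); in:-
Tick 7: [PARSE:-, VALIDATE:-, TRANSFORM:-, EMIT:P4(v=3,ok=T)] out:P3(v=0); in:-
Tick 8: [PARSE:-, VALIDATE:-, TRANSFORM:-, EMIT:-] out:P4(v=3); in:-
P2: arrives tick 2, valid=False (id=2, id%4=2), emit tick 6, final value 0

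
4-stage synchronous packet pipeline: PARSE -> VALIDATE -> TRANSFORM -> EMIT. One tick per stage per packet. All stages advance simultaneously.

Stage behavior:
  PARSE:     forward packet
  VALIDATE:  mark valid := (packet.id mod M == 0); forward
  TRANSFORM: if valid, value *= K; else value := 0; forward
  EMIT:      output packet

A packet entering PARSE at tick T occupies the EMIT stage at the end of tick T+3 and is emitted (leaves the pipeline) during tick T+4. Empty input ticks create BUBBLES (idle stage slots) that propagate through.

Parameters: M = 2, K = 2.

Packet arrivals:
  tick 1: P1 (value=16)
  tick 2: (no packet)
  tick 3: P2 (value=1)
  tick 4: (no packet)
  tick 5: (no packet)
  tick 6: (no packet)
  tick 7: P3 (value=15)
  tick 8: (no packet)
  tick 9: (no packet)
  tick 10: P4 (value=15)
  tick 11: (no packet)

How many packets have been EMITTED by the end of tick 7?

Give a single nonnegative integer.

Tick 1: [PARSE:P1(v=16,ok=F), VALIDATE:-, TRANSFORM:-, EMIT:-] out:-; in:P1
Tick 2: [PARSE:-, VALIDATE:P1(v=16,ok=F), TRANSFORM:-, EMIT:-] out:-; in:-
Tick 3: [PARSE:P2(v=1,ok=F), VALIDATE:-, TRANSFORM:P1(v=0,ok=F), EMIT:-] out:-; in:P2
Tick 4: [PARSE:-, VALIDATE:P2(v=1,ok=T), TRANSFORM:-, EMIT:P1(v=0,ok=F)] out:-; in:-
Tick 5: [PARSE:-, VALIDATE:-, TRANSFORM:P2(v=2,ok=T), EMIT:-] out:P1(v=0); in:-
Tick 6: [PARSE:-, VALIDATE:-, TRANSFORM:-, EMIT:P2(v=2,ok=T)] out:-; in:-
Tick 7: [PARSE:P3(v=15,ok=F), VALIDATE:-, TRANSFORM:-, EMIT:-] out:P2(v=2); in:P3
Emitted by tick 7: ['P1', 'P2']

Answer: 2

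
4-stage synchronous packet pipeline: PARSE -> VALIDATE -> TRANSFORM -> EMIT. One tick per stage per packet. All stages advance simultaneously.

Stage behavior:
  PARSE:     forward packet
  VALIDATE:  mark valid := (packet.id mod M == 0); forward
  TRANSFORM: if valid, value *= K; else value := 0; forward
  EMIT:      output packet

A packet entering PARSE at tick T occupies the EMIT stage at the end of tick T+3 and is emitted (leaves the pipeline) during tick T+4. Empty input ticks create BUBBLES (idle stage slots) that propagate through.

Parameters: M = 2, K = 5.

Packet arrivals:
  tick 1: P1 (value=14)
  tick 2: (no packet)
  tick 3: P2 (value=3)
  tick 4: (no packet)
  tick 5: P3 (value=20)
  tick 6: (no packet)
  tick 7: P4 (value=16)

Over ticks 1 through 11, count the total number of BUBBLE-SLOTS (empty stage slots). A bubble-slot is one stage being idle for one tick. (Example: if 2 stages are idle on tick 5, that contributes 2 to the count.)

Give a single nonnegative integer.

Tick 1: [PARSE:P1(v=14,ok=F), VALIDATE:-, TRANSFORM:-, EMIT:-] out:-; bubbles=3
Tick 2: [PARSE:-, VALIDATE:P1(v=14,ok=F), TRANSFORM:-, EMIT:-] out:-; bubbles=3
Tick 3: [PARSE:P2(v=3,ok=F), VALIDATE:-, TRANSFORM:P1(v=0,ok=F), EMIT:-] out:-; bubbles=2
Tick 4: [PARSE:-, VALIDATE:P2(v=3,ok=T), TRANSFORM:-, EMIT:P1(v=0,ok=F)] out:-; bubbles=2
Tick 5: [PARSE:P3(v=20,ok=F), VALIDATE:-, TRANSFORM:P2(v=15,ok=T), EMIT:-] out:P1(v=0); bubbles=2
Tick 6: [PARSE:-, VALIDATE:P3(v=20,ok=F), TRANSFORM:-, EMIT:P2(v=15,ok=T)] out:-; bubbles=2
Tick 7: [PARSE:P4(v=16,ok=F), VALIDATE:-, TRANSFORM:P3(v=0,ok=F), EMIT:-] out:P2(v=15); bubbles=2
Tick 8: [PARSE:-, VALIDATE:P4(v=16,ok=T), TRANSFORM:-, EMIT:P3(v=0,ok=F)] out:-; bubbles=2
Tick 9: [PARSE:-, VALIDATE:-, TRANSFORM:P4(v=80,ok=T), EMIT:-] out:P3(v=0); bubbles=3
Tick 10: [PARSE:-, VALIDATE:-, TRANSFORM:-, EMIT:P4(v=80,ok=T)] out:-; bubbles=3
Tick 11: [PARSE:-, VALIDATE:-, TRANSFORM:-, EMIT:-] out:P4(v=80); bubbles=4
Total bubble-slots: 28

Answer: 28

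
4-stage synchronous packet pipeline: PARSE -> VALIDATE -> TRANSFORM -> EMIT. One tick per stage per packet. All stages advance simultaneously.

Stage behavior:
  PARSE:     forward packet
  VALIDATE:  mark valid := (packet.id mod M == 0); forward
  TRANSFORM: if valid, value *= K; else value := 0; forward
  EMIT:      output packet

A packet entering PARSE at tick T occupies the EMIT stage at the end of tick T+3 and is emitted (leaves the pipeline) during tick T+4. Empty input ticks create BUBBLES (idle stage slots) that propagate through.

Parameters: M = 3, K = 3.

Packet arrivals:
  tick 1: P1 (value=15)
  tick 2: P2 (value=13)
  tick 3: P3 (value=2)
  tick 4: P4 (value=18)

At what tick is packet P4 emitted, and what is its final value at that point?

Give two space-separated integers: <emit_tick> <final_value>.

Tick 1: [PARSE:P1(v=15,ok=F), VALIDATE:-, TRANSFORM:-, EMIT:-] out:-; in:P1
Tick 2: [PARSE:P2(v=13,ok=F), VALIDATE:P1(v=15,ok=F), TRANSFORM:-, EMIT:-] out:-; in:P2
Tick 3: [PARSE:P3(v=2,ok=F), VALIDATE:P2(v=13,ok=F), TRANSFORM:P1(v=0,ok=F), EMIT:-] out:-; in:P3
Tick 4: [PARSE:P4(v=18,ok=F), VALIDATE:P3(v=2,ok=T), TRANSFORM:P2(v=0,ok=F), EMIT:P1(v=0,ok=F)] out:-; in:P4
Tick 5: [PARSE:-, VALIDATE:P4(v=18,ok=F), TRANSFORM:P3(v=6,ok=T), EMIT:P2(v=0,ok=F)] out:P1(v=0); in:-
Tick 6: [PARSE:-, VALIDATE:-, TRANSFORM:P4(v=0,ok=F), EMIT:P3(v=6,ok=T)] out:P2(v=0); in:-
Tick 7: [PARSE:-, VALIDATE:-, TRANSFORM:-, EMIT:P4(v=0,ok=F)] out:P3(v=6); in:-
Tick 8: [PARSE:-, VALIDATE:-, TRANSFORM:-, EMIT:-] out:P4(v=0); in:-
P4: arrives tick 4, valid=False (id=4, id%3=1), emit tick 8, final value 0

Answer: 8 0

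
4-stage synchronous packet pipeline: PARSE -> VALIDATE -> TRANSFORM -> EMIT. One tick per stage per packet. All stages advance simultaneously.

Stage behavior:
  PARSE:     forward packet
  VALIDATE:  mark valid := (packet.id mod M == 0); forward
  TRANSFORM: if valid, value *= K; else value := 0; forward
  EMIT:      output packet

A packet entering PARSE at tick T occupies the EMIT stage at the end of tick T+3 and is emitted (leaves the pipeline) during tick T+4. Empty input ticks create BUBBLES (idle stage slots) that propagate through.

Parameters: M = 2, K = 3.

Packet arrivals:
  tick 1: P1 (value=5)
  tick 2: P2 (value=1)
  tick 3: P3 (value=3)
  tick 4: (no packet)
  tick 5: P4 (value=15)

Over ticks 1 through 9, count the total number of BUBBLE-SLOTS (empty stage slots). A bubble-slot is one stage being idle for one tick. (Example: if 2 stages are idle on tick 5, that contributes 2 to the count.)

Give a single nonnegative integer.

Tick 1: [PARSE:P1(v=5,ok=F), VALIDATE:-, TRANSFORM:-, EMIT:-] out:-; bubbles=3
Tick 2: [PARSE:P2(v=1,ok=F), VALIDATE:P1(v=5,ok=F), TRANSFORM:-, EMIT:-] out:-; bubbles=2
Tick 3: [PARSE:P3(v=3,ok=F), VALIDATE:P2(v=1,ok=T), TRANSFORM:P1(v=0,ok=F), EMIT:-] out:-; bubbles=1
Tick 4: [PARSE:-, VALIDATE:P3(v=3,ok=F), TRANSFORM:P2(v=3,ok=T), EMIT:P1(v=0,ok=F)] out:-; bubbles=1
Tick 5: [PARSE:P4(v=15,ok=F), VALIDATE:-, TRANSFORM:P3(v=0,ok=F), EMIT:P2(v=3,ok=T)] out:P1(v=0); bubbles=1
Tick 6: [PARSE:-, VALIDATE:P4(v=15,ok=T), TRANSFORM:-, EMIT:P3(v=0,ok=F)] out:P2(v=3); bubbles=2
Tick 7: [PARSE:-, VALIDATE:-, TRANSFORM:P4(v=45,ok=T), EMIT:-] out:P3(v=0); bubbles=3
Tick 8: [PARSE:-, VALIDATE:-, TRANSFORM:-, EMIT:P4(v=45,ok=T)] out:-; bubbles=3
Tick 9: [PARSE:-, VALIDATE:-, TRANSFORM:-, EMIT:-] out:P4(v=45); bubbles=4
Total bubble-slots: 20

Answer: 20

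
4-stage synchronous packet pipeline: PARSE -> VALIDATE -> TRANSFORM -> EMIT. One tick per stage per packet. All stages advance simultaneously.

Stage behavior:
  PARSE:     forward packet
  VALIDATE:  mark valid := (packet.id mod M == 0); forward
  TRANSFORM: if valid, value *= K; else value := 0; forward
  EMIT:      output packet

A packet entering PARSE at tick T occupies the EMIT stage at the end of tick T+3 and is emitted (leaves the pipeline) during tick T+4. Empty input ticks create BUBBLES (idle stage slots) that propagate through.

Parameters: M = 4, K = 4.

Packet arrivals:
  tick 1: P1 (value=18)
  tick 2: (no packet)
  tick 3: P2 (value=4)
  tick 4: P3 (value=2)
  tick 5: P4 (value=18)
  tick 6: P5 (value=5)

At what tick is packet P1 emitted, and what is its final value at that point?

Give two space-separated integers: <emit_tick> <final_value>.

Answer: 5 0

Derivation:
Tick 1: [PARSE:P1(v=18,ok=F), VALIDATE:-, TRANSFORM:-, EMIT:-] out:-; in:P1
Tick 2: [PARSE:-, VALIDATE:P1(v=18,ok=F), TRANSFORM:-, EMIT:-] out:-; in:-
Tick 3: [PARSE:P2(v=4,ok=F), VALIDATE:-, TRANSFORM:P1(v=0,ok=F), EMIT:-] out:-; in:P2
Tick 4: [PARSE:P3(v=2,ok=F), VALIDATE:P2(v=4,ok=F), TRANSFORM:-, EMIT:P1(v=0,ok=F)] out:-; in:P3
Tick 5: [PARSE:P4(v=18,ok=F), VALIDATE:P3(v=2,ok=F), TRANSFORM:P2(v=0,ok=F), EMIT:-] out:P1(v=0); in:P4
Tick 6: [PARSE:P5(v=5,ok=F), VALIDATE:P4(v=18,ok=T), TRANSFORM:P3(v=0,ok=F), EMIT:P2(v=0,ok=F)] out:-; in:P5
Tick 7: [PARSE:-, VALIDATE:P5(v=5,ok=F), TRANSFORM:P4(v=72,ok=T), EMIT:P3(v=0,ok=F)] out:P2(v=0); in:-
Tick 8: [PARSE:-, VALIDATE:-, TRANSFORM:P5(v=0,ok=F), EMIT:P4(v=72,ok=T)] out:P3(v=0); in:-
Tick 9: [PARSE:-, VALIDATE:-, TRANSFORM:-, EMIT:P5(v=0,ok=F)] out:P4(v=72); in:-
Tick 10: [PARSE:-, VALIDATE:-, TRANSFORM:-, EMIT:-] out:P5(v=0); in:-
P1: arrives tick 1, valid=False (id=1, id%4=1), emit tick 5, final value 0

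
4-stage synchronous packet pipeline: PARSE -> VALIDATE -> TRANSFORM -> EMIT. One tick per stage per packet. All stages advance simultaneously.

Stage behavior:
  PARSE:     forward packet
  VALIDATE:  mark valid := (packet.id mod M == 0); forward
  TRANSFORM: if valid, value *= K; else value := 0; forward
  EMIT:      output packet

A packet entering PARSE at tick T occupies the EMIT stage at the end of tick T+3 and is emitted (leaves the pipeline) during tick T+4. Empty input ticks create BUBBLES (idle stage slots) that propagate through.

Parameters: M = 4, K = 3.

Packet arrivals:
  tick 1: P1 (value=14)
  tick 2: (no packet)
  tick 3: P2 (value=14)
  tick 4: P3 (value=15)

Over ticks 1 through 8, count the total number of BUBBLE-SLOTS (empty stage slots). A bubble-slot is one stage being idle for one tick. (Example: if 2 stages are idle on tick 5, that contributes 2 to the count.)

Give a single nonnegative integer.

Tick 1: [PARSE:P1(v=14,ok=F), VALIDATE:-, TRANSFORM:-, EMIT:-] out:-; bubbles=3
Tick 2: [PARSE:-, VALIDATE:P1(v=14,ok=F), TRANSFORM:-, EMIT:-] out:-; bubbles=3
Tick 3: [PARSE:P2(v=14,ok=F), VALIDATE:-, TRANSFORM:P1(v=0,ok=F), EMIT:-] out:-; bubbles=2
Tick 4: [PARSE:P3(v=15,ok=F), VALIDATE:P2(v=14,ok=F), TRANSFORM:-, EMIT:P1(v=0,ok=F)] out:-; bubbles=1
Tick 5: [PARSE:-, VALIDATE:P3(v=15,ok=F), TRANSFORM:P2(v=0,ok=F), EMIT:-] out:P1(v=0); bubbles=2
Tick 6: [PARSE:-, VALIDATE:-, TRANSFORM:P3(v=0,ok=F), EMIT:P2(v=0,ok=F)] out:-; bubbles=2
Tick 7: [PARSE:-, VALIDATE:-, TRANSFORM:-, EMIT:P3(v=0,ok=F)] out:P2(v=0); bubbles=3
Tick 8: [PARSE:-, VALIDATE:-, TRANSFORM:-, EMIT:-] out:P3(v=0); bubbles=4
Total bubble-slots: 20

Answer: 20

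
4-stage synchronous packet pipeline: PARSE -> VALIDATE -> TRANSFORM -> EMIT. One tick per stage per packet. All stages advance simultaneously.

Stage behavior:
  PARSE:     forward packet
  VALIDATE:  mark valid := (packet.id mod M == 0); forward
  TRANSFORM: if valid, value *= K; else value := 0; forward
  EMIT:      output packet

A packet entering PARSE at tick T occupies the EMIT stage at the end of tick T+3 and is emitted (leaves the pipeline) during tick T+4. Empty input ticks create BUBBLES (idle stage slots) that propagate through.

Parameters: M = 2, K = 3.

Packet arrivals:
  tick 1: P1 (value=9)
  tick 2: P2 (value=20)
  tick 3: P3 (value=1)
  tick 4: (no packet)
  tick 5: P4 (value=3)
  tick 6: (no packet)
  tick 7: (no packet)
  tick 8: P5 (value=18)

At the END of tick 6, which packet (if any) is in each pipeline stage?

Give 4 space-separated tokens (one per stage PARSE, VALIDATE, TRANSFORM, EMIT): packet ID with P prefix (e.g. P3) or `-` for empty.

Tick 1: [PARSE:P1(v=9,ok=F), VALIDATE:-, TRANSFORM:-, EMIT:-] out:-; in:P1
Tick 2: [PARSE:P2(v=20,ok=F), VALIDATE:P1(v=9,ok=F), TRANSFORM:-, EMIT:-] out:-; in:P2
Tick 3: [PARSE:P3(v=1,ok=F), VALIDATE:P2(v=20,ok=T), TRANSFORM:P1(v=0,ok=F), EMIT:-] out:-; in:P3
Tick 4: [PARSE:-, VALIDATE:P3(v=1,ok=F), TRANSFORM:P2(v=60,ok=T), EMIT:P1(v=0,ok=F)] out:-; in:-
Tick 5: [PARSE:P4(v=3,ok=F), VALIDATE:-, TRANSFORM:P3(v=0,ok=F), EMIT:P2(v=60,ok=T)] out:P1(v=0); in:P4
Tick 6: [PARSE:-, VALIDATE:P4(v=3,ok=T), TRANSFORM:-, EMIT:P3(v=0,ok=F)] out:P2(v=60); in:-
At end of tick 6: ['-', 'P4', '-', 'P3']

Answer: - P4 - P3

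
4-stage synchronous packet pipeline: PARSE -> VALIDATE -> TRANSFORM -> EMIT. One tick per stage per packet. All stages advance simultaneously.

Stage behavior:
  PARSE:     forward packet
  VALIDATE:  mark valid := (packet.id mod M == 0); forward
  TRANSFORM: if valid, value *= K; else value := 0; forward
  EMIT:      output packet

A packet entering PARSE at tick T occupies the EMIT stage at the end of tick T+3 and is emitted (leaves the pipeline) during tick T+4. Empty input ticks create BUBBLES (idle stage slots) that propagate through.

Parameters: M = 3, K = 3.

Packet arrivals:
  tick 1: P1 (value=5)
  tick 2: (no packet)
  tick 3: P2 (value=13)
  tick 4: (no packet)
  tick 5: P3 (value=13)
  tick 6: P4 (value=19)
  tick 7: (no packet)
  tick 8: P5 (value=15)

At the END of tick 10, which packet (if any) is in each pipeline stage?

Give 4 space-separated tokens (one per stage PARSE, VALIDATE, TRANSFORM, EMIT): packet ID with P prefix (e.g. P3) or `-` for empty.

Tick 1: [PARSE:P1(v=5,ok=F), VALIDATE:-, TRANSFORM:-, EMIT:-] out:-; in:P1
Tick 2: [PARSE:-, VALIDATE:P1(v=5,ok=F), TRANSFORM:-, EMIT:-] out:-; in:-
Tick 3: [PARSE:P2(v=13,ok=F), VALIDATE:-, TRANSFORM:P1(v=0,ok=F), EMIT:-] out:-; in:P2
Tick 4: [PARSE:-, VALIDATE:P2(v=13,ok=F), TRANSFORM:-, EMIT:P1(v=0,ok=F)] out:-; in:-
Tick 5: [PARSE:P3(v=13,ok=F), VALIDATE:-, TRANSFORM:P2(v=0,ok=F), EMIT:-] out:P1(v=0); in:P3
Tick 6: [PARSE:P4(v=19,ok=F), VALIDATE:P3(v=13,ok=T), TRANSFORM:-, EMIT:P2(v=0,ok=F)] out:-; in:P4
Tick 7: [PARSE:-, VALIDATE:P4(v=19,ok=F), TRANSFORM:P3(v=39,ok=T), EMIT:-] out:P2(v=0); in:-
Tick 8: [PARSE:P5(v=15,ok=F), VALIDATE:-, TRANSFORM:P4(v=0,ok=F), EMIT:P3(v=39,ok=T)] out:-; in:P5
Tick 9: [PARSE:-, VALIDATE:P5(v=15,ok=F), TRANSFORM:-, EMIT:P4(v=0,ok=F)] out:P3(v=39); in:-
Tick 10: [PARSE:-, VALIDATE:-, TRANSFORM:P5(v=0,ok=F), EMIT:-] out:P4(v=0); in:-
At end of tick 10: ['-', '-', 'P5', '-']

Answer: - - P5 -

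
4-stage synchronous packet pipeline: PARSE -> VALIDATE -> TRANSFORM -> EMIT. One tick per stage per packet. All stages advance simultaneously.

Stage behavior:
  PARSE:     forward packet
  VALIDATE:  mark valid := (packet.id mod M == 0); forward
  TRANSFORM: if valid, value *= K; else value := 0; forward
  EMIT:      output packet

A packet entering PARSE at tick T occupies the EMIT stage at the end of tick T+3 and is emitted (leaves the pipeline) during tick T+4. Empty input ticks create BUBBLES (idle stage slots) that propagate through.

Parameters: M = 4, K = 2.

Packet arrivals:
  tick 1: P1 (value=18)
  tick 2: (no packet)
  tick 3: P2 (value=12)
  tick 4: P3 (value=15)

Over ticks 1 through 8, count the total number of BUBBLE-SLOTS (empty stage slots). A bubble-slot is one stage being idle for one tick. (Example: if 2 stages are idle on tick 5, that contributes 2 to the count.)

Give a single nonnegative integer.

Answer: 20

Derivation:
Tick 1: [PARSE:P1(v=18,ok=F), VALIDATE:-, TRANSFORM:-, EMIT:-] out:-; bubbles=3
Tick 2: [PARSE:-, VALIDATE:P1(v=18,ok=F), TRANSFORM:-, EMIT:-] out:-; bubbles=3
Tick 3: [PARSE:P2(v=12,ok=F), VALIDATE:-, TRANSFORM:P1(v=0,ok=F), EMIT:-] out:-; bubbles=2
Tick 4: [PARSE:P3(v=15,ok=F), VALIDATE:P2(v=12,ok=F), TRANSFORM:-, EMIT:P1(v=0,ok=F)] out:-; bubbles=1
Tick 5: [PARSE:-, VALIDATE:P3(v=15,ok=F), TRANSFORM:P2(v=0,ok=F), EMIT:-] out:P1(v=0); bubbles=2
Tick 6: [PARSE:-, VALIDATE:-, TRANSFORM:P3(v=0,ok=F), EMIT:P2(v=0,ok=F)] out:-; bubbles=2
Tick 7: [PARSE:-, VALIDATE:-, TRANSFORM:-, EMIT:P3(v=0,ok=F)] out:P2(v=0); bubbles=3
Tick 8: [PARSE:-, VALIDATE:-, TRANSFORM:-, EMIT:-] out:P3(v=0); bubbles=4
Total bubble-slots: 20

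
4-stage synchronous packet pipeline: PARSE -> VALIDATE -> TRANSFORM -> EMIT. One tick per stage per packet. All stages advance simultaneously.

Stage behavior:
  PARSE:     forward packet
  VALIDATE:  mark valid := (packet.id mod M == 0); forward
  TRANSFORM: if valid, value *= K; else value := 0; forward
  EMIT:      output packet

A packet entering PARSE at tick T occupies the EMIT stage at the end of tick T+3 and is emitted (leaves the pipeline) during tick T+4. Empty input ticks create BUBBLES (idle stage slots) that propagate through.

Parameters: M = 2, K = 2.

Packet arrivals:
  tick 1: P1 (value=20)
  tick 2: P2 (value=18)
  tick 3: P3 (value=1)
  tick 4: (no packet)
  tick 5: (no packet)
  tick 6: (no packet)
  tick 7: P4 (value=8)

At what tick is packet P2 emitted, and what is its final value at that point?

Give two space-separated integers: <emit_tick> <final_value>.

Tick 1: [PARSE:P1(v=20,ok=F), VALIDATE:-, TRANSFORM:-, EMIT:-] out:-; in:P1
Tick 2: [PARSE:P2(v=18,ok=F), VALIDATE:P1(v=20,ok=F), TRANSFORM:-, EMIT:-] out:-; in:P2
Tick 3: [PARSE:P3(v=1,ok=F), VALIDATE:P2(v=18,ok=T), TRANSFORM:P1(v=0,ok=F), EMIT:-] out:-; in:P3
Tick 4: [PARSE:-, VALIDATE:P3(v=1,ok=F), TRANSFORM:P2(v=36,ok=T), EMIT:P1(v=0,ok=F)] out:-; in:-
Tick 5: [PARSE:-, VALIDATE:-, TRANSFORM:P3(v=0,ok=F), EMIT:P2(v=36,ok=T)] out:P1(v=0); in:-
Tick 6: [PARSE:-, VALIDATE:-, TRANSFORM:-, EMIT:P3(v=0,ok=F)] out:P2(v=36); in:-
Tick 7: [PARSE:P4(v=8,ok=F), VALIDATE:-, TRANSFORM:-, EMIT:-] out:P3(v=0); in:P4
Tick 8: [PARSE:-, VALIDATE:P4(v=8,ok=T), TRANSFORM:-, EMIT:-] out:-; in:-
Tick 9: [PARSE:-, VALIDATE:-, TRANSFORM:P4(v=16,ok=T), EMIT:-] out:-; in:-
Tick 10: [PARSE:-, VALIDATE:-, TRANSFORM:-, EMIT:P4(v=16,ok=T)] out:-; in:-
Tick 11: [PARSE:-, VALIDATE:-, TRANSFORM:-, EMIT:-] out:P4(v=16); in:-
P2: arrives tick 2, valid=True (id=2, id%2=0), emit tick 6, final value 36

Answer: 6 36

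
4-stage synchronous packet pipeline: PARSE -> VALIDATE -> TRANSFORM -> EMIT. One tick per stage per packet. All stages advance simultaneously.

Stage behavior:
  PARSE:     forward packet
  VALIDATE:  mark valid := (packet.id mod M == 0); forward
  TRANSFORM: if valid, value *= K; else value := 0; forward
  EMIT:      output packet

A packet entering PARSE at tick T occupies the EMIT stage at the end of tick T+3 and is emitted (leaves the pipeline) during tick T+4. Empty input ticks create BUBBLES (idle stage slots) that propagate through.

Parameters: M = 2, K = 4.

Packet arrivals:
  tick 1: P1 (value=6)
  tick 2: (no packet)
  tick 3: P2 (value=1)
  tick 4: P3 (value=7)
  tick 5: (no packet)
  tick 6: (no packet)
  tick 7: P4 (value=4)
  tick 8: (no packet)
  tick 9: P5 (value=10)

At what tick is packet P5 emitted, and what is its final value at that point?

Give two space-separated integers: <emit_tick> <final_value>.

Tick 1: [PARSE:P1(v=6,ok=F), VALIDATE:-, TRANSFORM:-, EMIT:-] out:-; in:P1
Tick 2: [PARSE:-, VALIDATE:P1(v=6,ok=F), TRANSFORM:-, EMIT:-] out:-; in:-
Tick 3: [PARSE:P2(v=1,ok=F), VALIDATE:-, TRANSFORM:P1(v=0,ok=F), EMIT:-] out:-; in:P2
Tick 4: [PARSE:P3(v=7,ok=F), VALIDATE:P2(v=1,ok=T), TRANSFORM:-, EMIT:P1(v=0,ok=F)] out:-; in:P3
Tick 5: [PARSE:-, VALIDATE:P3(v=7,ok=F), TRANSFORM:P2(v=4,ok=T), EMIT:-] out:P1(v=0); in:-
Tick 6: [PARSE:-, VALIDATE:-, TRANSFORM:P3(v=0,ok=F), EMIT:P2(v=4,ok=T)] out:-; in:-
Tick 7: [PARSE:P4(v=4,ok=F), VALIDATE:-, TRANSFORM:-, EMIT:P3(v=0,ok=F)] out:P2(v=4); in:P4
Tick 8: [PARSE:-, VALIDATE:P4(v=4,ok=T), TRANSFORM:-, EMIT:-] out:P3(v=0); in:-
Tick 9: [PARSE:P5(v=10,ok=F), VALIDATE:-, TRANSFORM:P4(v=16,ok=T), EMIT:-] out:-; in:P5
Tick 10: [PARSE:-, VALIDATE:P5(v=10,ok=F), TRANSFORM:-, EMIT:P4(v=16,ok=T)] out:-; in:-
Tick 11: [PARSE:-, VALIDATE:-, TRANSFORM:P5(v=0,ok=F), EMIT:-] out:P4(v=16); in:-
Tick 12: [PARSE:-, VALIDATE:-, TRANSFORM:-, EMIT:P5(v=0,ok=F)] out:-; in:-
Tick 13: [PARSE:-, VALIDATE:-, TRANSFORM:-, EMIT:-] out:P5(v=0); in:-
P5: arrives tick 9, valid=False (id=5, id%2=1), emit tick 13, final value 0

Answer: 13 0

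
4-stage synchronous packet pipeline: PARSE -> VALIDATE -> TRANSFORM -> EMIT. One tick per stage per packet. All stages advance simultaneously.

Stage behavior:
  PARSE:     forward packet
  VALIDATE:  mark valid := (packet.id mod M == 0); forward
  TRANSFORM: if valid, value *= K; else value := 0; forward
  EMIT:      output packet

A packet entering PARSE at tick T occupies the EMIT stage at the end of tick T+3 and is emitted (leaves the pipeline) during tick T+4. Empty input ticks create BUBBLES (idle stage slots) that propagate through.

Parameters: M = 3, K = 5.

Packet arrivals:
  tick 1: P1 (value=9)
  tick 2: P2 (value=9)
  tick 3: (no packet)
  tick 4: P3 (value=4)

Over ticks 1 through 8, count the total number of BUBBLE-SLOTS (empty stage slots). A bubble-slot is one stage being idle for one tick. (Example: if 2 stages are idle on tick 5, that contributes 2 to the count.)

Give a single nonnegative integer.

Answer: 20

Derivation:
Tick 1: [PARSE:P1(v=9,ok=F), VALIDATE:-, TRANSFORM:-, EMIT:-] out:-; bubbles=3
Tick 2: [PARSE:P2(v=9,ok=F), VALIDATE:P1(v=9,ok=F), TRANSFORM:-, EMIT:-] out:-; bubbles=2
Tick 3: [PARSE:-, VALIDATE:P2(v=9,ok=F), TRANSFORM:P1(v=0,ok=F), EMIT:-] out:-; bubbles=2
Tick 4: [PARSE:P3(v=4,ok=F), VALIDATE:-, TRANSFORM:P2(v=0,ok=F), EMIT:P1(v=0,ok=F)] out:-; bubbles=1
Tick 5: [PARSE:-, VALIDATE:P3(v=4,ok=T), TRANSFORM:-, EMIT:P2(v=0,ok=F)] out:P1(v=0); bubbles=2
Tick 6: [PARSE:-, VALIDATE:-, TRANSFORM:P3(v=20,ok=T), EMIT:-] out:P2(v=0); bubbles=3
Tick 7: [PARSE:-, VALIDATE:-, TRANSFORM:-, EMIT:P3(v=20,ok=T)] out:-; bubbles=3
Tick 8: [PARSE:-, VALIDATE:-, TRANSFORM:-, EMIT:-] out:P3(v=20); bubbles=4
Total bubble-slots: 20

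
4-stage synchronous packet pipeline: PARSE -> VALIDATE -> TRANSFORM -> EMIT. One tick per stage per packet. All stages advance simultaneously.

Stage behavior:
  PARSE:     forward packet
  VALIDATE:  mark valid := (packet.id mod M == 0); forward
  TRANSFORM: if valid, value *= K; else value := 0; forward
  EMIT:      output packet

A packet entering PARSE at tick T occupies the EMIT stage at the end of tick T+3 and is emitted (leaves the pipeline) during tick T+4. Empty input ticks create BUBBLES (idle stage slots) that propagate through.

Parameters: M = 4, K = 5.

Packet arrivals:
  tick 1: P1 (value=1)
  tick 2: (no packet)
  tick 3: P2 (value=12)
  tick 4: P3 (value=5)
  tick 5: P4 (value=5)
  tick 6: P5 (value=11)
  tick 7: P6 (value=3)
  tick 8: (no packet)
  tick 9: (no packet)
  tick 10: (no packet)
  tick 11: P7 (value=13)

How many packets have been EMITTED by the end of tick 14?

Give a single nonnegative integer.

Answer: 6

Derivation:
Tick 1: [PARSE:P1(v=1,ok=F), VALIDATE:-, TRANSFORM:-, EMIT:-] out:-; in:P1
Tick 2: [PARSE:-, VALIDATE:P1(v=1,ok=F), TRANSFORM:-, EMIT:-] out:-; in:-
Tick 3: [PARSE:P2(v=12,ok=F), VALIDATE:-, TRANSFORM:P1(v=0,ok=F), EMIT:-] out:-; in:P2
Tick 4: [PARSE:P3(v=5,ok=F), VALIDATE:P2(v=12,ok=F), TRANSFORM:-, EMIT:P1(v=0,ok=F)] out:-; in:P3
Tick 5: [PARSE:P4(v=5,ok=F), VALIDATE:P3(v=5,ok=F), TRANSFORM:P2(v=0,ok=F), EMIT:-] out:P1(v=0); in:P4
Tick 6: [PARSE:P5(v=11,ok=F), VALIDATE:P4(v=5,ok=T), TRANSFORM:P3(v=0,ok=F), EMIT:P2(v=0,ok=F)] out:-; in:P5
Tick 7: [PARSE:P6(v=3,ok=F), VALIDATE:P5(v=11,ok=F), TRANSFORM:P4(v=25,ok=T), EMIT:P3(v=0,ok=F)] out:P2(v=0); in:P6
Tick 8: [PARSE:-, VALIDATE:P6(v=3,ok=F), TRANSFORM:P5(v=0,ok=F), EMIT:P4(v=25,ok=T)] out:P3(v=0); in:-
Tick 9: [PARSE:-, VALIDATE:-, TRANSFORM:P6(v=0,ok=F), EMIT:P5(v=0,ok=F)] out:P4(v=25); in:-
Tick 10: [PARSE:-, VALIDATE:-, TRANSFORM:-, EMIT:P6(v=0,ok=F)] out:P5(v=0); in:-
Tick 11: [PARSE:P7(v=13,ok=F), VALIDATE:-, TRANSFORM:-, EMIT:-] out:P6(v=0); in:P7
Tick 12: [PARSE:-, VALIDATE:P7(v=13,ok=F), TRANSFORM:-, EMIT:-] out:-; in:-
Tick 13: [PARSE:-, VALIDATE:-, TRANSFORM:P7(v=0,ok=F), EMIT:-] out:-; in:-
Tick 14: [PARSE:-, VALIDATE:-, TRANSFORM:-, EMIT:P7(v=0,ok=F)] out:-; in:-
Emitted by tick 14: ['P1', 'P2', 'P3', 'P4', 'P5', 'P6']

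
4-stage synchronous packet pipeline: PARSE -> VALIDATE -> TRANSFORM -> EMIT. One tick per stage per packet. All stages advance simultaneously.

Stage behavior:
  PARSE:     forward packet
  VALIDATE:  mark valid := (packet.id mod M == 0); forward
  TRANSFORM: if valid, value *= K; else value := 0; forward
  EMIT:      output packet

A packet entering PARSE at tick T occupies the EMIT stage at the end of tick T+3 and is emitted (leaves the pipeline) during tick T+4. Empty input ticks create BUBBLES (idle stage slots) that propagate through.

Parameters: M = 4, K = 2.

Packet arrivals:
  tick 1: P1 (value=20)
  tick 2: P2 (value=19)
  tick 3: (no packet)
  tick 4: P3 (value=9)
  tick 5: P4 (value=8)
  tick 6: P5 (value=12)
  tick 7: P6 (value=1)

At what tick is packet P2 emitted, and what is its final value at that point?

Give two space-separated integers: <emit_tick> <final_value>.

Answer: 6 0

Derivation:
Tick 1: [PARSE:P1(v=20,ok=F), VALIDATE:-, TRANSFORM:-, EMIT:-] out:-; in:P1
Tick 2: [PARSE:P2(v=19,ok=F), VALIDATE:P1(v=20,ok=F), TRANSFORM:-, EMIT:-] out:-; in:P2
Tick 3: [PARSE:-, VALIDATE:P2(v=19,ok=F), TRANSFORM:P1(v=0,ok=F), EMIT:-] out:-; in:-
Tick 4: [PARSE:P3(v=9,ok=F), VALIDATE:-, TRANSFORM:P2(v=0,ok=F), EMIT:P1(v=0,ok=F)] out:-; in:P3
Tick 5: [PARSE:P4(v=8,ok=F), VALIDATE:P3(v=9,ok=F), TRANSFORM:-, EMIT:P2(v=0,ok=F)] out:P1(v=0); in:P4
Tick 6: [PARSE:P5(v=12,ok=F), VALIDATE:P4(v=8,ok=T), TRANSFORM:P3(v=0,ok=F), EMIT:-] out:P2(v=0); in:P5
Tick 7: [PARSE:P6(v=1,ok=F), VALIDATE:P5(v=12,ok=F), TRANSFORM:P4(v=16,ok=T), EMIT:P3(v=0,ok=F)] out:-; in:P6
Tick 8: [PARSE:-, VALIDATE:P6(v=1,ok=F), TRANSFORM:P5(v=0,ok=F), EMIT:P4(v=16,ok=T)] out:P3(v=0); in:-
Tick 9: [PARSE:-, VALIDATE:-, TRANSFORM:P6(v=0,ok=F), EMIT:P5(v=0,ok=F)] out:P4(v=16); in:-
Tick 10: [PARSE:-, VALIDATE:-, TRANSFORM:-, EMIT:P6(v=0,ok=F)] out:P5(v=0); in:-
Tick 11: [PARSE:-, VALIDATE:-, TRANSFORM:-, EMIT:-] out:P6(v=0); in:-
P2: arrives tick 2, valid=False (id=2, id%4=2), emit tick 6, final value 0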